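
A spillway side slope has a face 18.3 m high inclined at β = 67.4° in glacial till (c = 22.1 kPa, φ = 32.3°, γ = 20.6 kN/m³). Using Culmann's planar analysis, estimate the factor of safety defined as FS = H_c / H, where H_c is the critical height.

FS = 1.01

H_c = (4c/γ) · sinβ cosφ / [1 − cos(β − φ)]
    = (4·22.1/20.6) · sin67.4°·cos32.3° / [1 − cos35.1°]
    = 4.291 · 0.7804 / 0.1819 = 18.41 m
FS = H_c / H = 18.41 / 18.3 = 1.006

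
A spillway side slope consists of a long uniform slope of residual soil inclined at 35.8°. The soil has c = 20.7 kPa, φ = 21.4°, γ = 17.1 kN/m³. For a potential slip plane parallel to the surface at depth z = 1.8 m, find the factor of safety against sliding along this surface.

For an infinite slope with a slip plane parallel to the surface (no pore pressure): FS = [c + γz cos²β tanφ] / [γz sinβ cosβ].
γz = 17.1·1.8 = 30.78 kN/m²
Numerator = 20.7 + 30.78·cos²35.8°·tan21.4° = 20.7 + 30.78·0.6578·0.3919 = 28.635 kPa
Denominator = 30.78·sin35.8°·cos35.8° = 30.78·0.5850·0.8111 = 14.603 kPa
FS = 28.635 / 14.603 = 1.961

FS = 1.96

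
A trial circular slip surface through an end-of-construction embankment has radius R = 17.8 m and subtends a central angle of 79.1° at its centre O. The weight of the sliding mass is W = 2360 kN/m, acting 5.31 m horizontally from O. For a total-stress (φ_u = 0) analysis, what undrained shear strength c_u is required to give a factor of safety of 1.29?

c_u = 37.0 kPa

FS = c_u·L_a·R / (W·d), so c_u = FS·W·d / (L_a·R).
Arc length L_a = R·θ = 17.8·(79.1°·π/180) = 17.8·1.3806 = 24.57 m
c_u = 1.29·2360·5.31 / (24.57·17.8) = 16165.8 / 437.42 = 36.96 kPa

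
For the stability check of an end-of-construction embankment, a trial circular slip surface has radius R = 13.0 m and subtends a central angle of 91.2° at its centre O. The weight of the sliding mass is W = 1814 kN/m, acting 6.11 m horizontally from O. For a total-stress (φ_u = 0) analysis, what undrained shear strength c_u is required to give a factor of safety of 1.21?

FS = c_u·L_a·R / (W·d), so c_u = FS·W·d / (L_a·R).
Arc length L_a = R·θ = 13.0·(91.2°·π/180) = 13.0·1.5917 = 20.69 m
c_u = 1.21·1814·6.11 / (20.69·13.0) = 13411.1 / 269.00 = 49.85 kPa

c_u = 49.9 kPa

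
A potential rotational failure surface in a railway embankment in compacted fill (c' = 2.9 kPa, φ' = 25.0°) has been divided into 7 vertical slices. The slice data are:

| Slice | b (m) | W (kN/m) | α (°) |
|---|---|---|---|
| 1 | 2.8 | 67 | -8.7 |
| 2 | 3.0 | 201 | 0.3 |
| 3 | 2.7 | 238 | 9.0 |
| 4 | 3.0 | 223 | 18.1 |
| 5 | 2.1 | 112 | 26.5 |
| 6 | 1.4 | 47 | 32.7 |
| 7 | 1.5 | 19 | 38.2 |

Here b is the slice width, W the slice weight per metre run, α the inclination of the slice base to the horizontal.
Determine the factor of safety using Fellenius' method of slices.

FS = 2.47

Ordinary method of slices: FS = Σ[c'·Δl_i + (W_i cosα_i)·tanφ'] / Σ W_i sinα_i, with Δl_i = b_i / cosα_i.
Slice 1: Δl = 2.8/cos(-8.7°) = 2.833 m; N'_1 = 67·cos(-8.7°) = 66.2; c'Δl = 8.21; W sinα = -10.1
Slice 2: Δl = 3.0/cos0.3° = 3.000 m; N'_2 = 201·cos0.3° = 201.0; c'Δl = 8.70; W sinα = 1.1
Slice 3: Δl = 2.7/cos9.0° = 2.734 m; N'_3 = 238·cos9.0° = 235.1; c'Δl = 7.93; W sinα = 37.2
Slice 4: Δl = 3.0/cos18.1° = 3.156 m; N'_4 = 223·cos18.1° = 212.0; c'Δl = 9.15; W sinα = 69.3
Slice 5: Δl = 2.1/cos26.5° = 2.347 m; N'_5 = 112·cos26.5° = 100.2; c'Δl = 6.80; W sinα = 50.0
Slice 6: Δl = 1.4/cos32.7° = 1.664 m; N'_6 = 47·cos32.7° = 39.6; c'Δl = 4.82; W sinα = 25.4
Slice 7: Δl = 1.5/cos38.2° = 1.909 m; N'_7 = 19·cos38.2° = 14.9; c'Δl = 5.54; W sinα = 11.7
Σc'Δl = 51.2 kN/m; ΣN' = 869.0 kN/m; ΣW sinα = 184.5 kN/m
Resisting = 51.2 + 869.0·tan25.0° = 51.2 + 405.2 = 456.4 kN/m
FS = 456.4 / 184.5 = 2.473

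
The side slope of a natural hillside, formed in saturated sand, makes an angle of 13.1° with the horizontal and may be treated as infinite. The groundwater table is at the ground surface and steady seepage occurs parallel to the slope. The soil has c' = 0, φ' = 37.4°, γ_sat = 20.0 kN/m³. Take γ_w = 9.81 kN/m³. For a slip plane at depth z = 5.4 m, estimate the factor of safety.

With seepage parallel to the slope and the water table at the surface, the effective normal stress on the slip plane uses the buoyant unit weight γ' = γ_sat − γ_w while the driving shear stress uses γ_sat:
FS = [c' + γ' z cos²β tanφ'] / [γ_sat z sinβ cosβ]
(For c' = 0 this reduces to FS = (γ'/γ_sat)·tanφ'/tanβ.)
γ' = 20.0 − 9.81 = 10.19 kN/m³
Numerator = 0.0 + 10.19·5.4·cos²13.1°·tan37.4° = 0.0 + 10.19·5.4·0.9486·0.7646 = 39.909 kPa
Denominator = 20.0·5.4·sin13.1°·cos13.1° = 20.0·5.4·0.2267·0.9740 = 23.841 kPa
FS = 39.909 / 23.841 = 1.674

FS = 1.67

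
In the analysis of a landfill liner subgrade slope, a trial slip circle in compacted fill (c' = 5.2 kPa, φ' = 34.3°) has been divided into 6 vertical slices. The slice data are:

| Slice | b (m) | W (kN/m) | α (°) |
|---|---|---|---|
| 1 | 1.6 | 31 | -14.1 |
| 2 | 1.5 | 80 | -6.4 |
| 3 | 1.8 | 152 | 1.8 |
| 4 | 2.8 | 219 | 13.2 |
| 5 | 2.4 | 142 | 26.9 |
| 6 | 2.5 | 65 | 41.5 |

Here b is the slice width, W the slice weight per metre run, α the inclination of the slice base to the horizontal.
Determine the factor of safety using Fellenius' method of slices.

FS = 3.54

Ordinary method of slices: FS = Σ[c'·Δl_i + (W_i cosα_i)·tanφ'] / Σ W_i sinα_i, with Δl_i = b_i / cosα_i.
Slice 1: Δl = 1.6/cos(-14.1°) = 1.650 m; N'_1 = 31·cos(-14.1°) = 30.1; c'Δl = 8.58; W sinα = -7.6
Slice 2: Δl = 1.5/cos(-6.4°) = 1.509 m; N'_2 = 80·cos(-6.4°) = 79.5; c'Δl = 7.85; W sinα = -8.9
Slice 3: Δl = 1.8/cos1.8° = 1.801 m; N'_3 = 152·cos1.8° = 151.9; c'Δl = 9.36; W sinα = 4.8
Slice 4: Δl = 2.8/cos13.2° = 2.876 m; N'_4 = 219·cos13.2° = 213.2; c'Δl = 14.96; W sinα = 50.0
Slice 5: Δl = 2.4/cos26.9° = 2.691 m; N'_5 = 142·cos26.9° = 126.6; c'Δl = 13.99; W sinα = 64.2
Slice 6: Δl = 2.5/cos41.5° = 3.338 m; N'_6 = 65·cos41.5° = 48.7; c'Δl = 17.36; W sinα = 43.1
Σc'Δl = 72.1 kN/m; ΣN' = 650.0 kN/m; ΣW sinα = 145.6 kN/m
Resisting = 72.1 + 650.0·tan34.3° = 72.1 + 443.4 = 515.5 kN/m
FS = 515.5 / 145.6 = 3.540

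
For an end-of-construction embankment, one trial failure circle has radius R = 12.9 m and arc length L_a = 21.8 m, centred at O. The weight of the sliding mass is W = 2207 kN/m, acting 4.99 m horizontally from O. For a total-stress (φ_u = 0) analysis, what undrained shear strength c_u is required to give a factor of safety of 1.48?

c_u = 58.0 kPa

FS = c_u·L_a·R / (W·d), so c_u = FS·W·d / (L_a·R).
c_u = 1.48·2207·4.99 / (21.80·12.9) = 16299.1 / 281.22 = 57.96 kPa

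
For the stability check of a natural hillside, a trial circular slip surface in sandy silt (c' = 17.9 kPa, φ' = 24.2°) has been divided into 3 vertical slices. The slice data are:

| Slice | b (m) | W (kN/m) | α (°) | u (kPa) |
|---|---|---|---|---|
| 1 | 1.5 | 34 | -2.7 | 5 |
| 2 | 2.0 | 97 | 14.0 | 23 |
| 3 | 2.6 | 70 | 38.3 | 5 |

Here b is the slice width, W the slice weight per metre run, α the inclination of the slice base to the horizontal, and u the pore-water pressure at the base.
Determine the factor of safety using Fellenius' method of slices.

FS = 2.65

Ordinary method of slices: FS = Σ[c'·Δl_i + (W_i cosα_i − u_i·Δl_i)·tanφ'] / Σ W_i sinα_i, with Δl_i = b_i / cosα_i.
Slice 1: Δl = 1.5/cos(-2.7°) = 1.502 m; N'_1 = 34·cos(-2.7°) − 5·1.502 = 26.5; c'Δl = 26.88; W sinα = -1.6
Slice 2: Δl = 2.0/cos14.0° = 2.061 m; N'_2 = 97·cos14.0° − 23·2.061 = 46.7; c'Δl = 36.90; W sinα = 23.5
Slice 3: Δl = 2.6/cos38.3° = 3.313 m; N'_3 = 70·cos38.3° − 5·3.313 = 38.4; c'Δl = 59.30; W sinα = 43.4
Σc'Δl = 123.1 kN/m; ΣN' = 111.5 kN/m; ΣW sinα = 65.2 kN/m
Resisting = 123.1 + 111.5·tan24.2° = 123.1 + 50.1 = 173.2 kN/m
FS = 173.2 / 65.2 = 2.655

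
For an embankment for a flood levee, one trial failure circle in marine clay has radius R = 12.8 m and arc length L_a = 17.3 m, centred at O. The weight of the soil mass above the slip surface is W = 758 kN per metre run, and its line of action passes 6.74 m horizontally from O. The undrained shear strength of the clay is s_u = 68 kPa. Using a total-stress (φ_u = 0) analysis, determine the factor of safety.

Taking moments about the centre O, the resisting moment is provided by the undrained shear strength acting along the arc:
M_R = s_u·L_a·R = 68·17.30·12.8 = 15057.9 kN·m/m
M_D = W·d = 758·6.74 = 5108.9 kN·m/m
FS = M_R / M_D = 15057.9 / 5108.9 = 2.947

FS = 2.95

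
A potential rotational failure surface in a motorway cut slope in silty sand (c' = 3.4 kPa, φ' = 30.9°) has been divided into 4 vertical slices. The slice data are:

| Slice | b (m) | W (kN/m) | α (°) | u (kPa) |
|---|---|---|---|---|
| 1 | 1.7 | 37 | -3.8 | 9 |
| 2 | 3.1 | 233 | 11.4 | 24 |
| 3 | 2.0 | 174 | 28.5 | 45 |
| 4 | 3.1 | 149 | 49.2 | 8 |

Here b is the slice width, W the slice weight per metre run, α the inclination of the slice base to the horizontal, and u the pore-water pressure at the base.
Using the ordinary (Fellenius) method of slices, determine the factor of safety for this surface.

Ordinary method of slices: FS = Σ[c'·Δl_i + (W_i cosα_i − u_i·Δl_i)·tanφ'] / Σ W_i sinα_i, with Δl_i = b_i / cosα_i.
Slice 1: Δl = 1.7/cos(-3.8°) = 1.704 m; N'_1 = 37·cos(-3.8°) − 9·1.704 = 21.6; c'Δl = 5.79; W sinα = -2.5
Slice 2: Δl = 3.1/cos11.4° = 3.162 m; N'_2 = 233·cos11.4° − 24·3.162 = 152.5; c'Δl = 10.75; W sinα = 46.1
Slice 3: Δl = 2.0/cos28.5° = 2.276 m; N'_3 = 174·cos28.5° − 45·2.276 = 50.5; c'Δl = 7.74; W sinα = 83.0
Slice 4: Δl = 3.1/cos49.2° = 4.744 m; N'_4 = 149·cos49.2° − 8·4.744 = 59.4; c'Δl = 16.13; W sinα = 112.8
Σc'Δl = 40.4 kN/m; ΣN' = 284.0 kN/m; ΣW sinα = 239.4 kN/m
Resisting = 40.4 + 284.0·tan30.9° = 40.4 + 170.0 = 210.4 kN/m
FS = 210.4 / 239.4 = 0.879

FS = 0.88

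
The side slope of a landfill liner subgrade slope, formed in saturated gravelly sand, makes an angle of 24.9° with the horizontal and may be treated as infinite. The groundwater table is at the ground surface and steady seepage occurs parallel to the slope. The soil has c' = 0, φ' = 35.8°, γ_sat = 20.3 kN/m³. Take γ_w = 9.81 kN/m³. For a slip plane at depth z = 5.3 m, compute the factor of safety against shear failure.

FS = 0.80

With seepage parallel to the slope and the water table at the surface, the effective normal stress on the slip plane uses the buoyant unit weight γ' = γ_sat − γ_w while the driving shear stress uses γ_sat:
FS = [c' + γ' z cos²β tanφ'] / [γ_sat z sinβ cosβ]
(For c' = 0 this reduces to FS = (γ'/γ_sat)·tanφ'/tanβ.)
γ' = 20.3 − 9.81 = 10.49 kN/m³
Numerator = 0.0 + 10.49·5.3·cos²24.9°·tan35.8° = 0.0 + 10.49·5.3·0.8227·0.7212 = 32.990 kPa
Denominator = 20.3·5.3·sin24.9°·cos24.9° = 20.3·5.3·0.4210·0.9070 = 41.088 kPa
FS = 32.990 / 41.088 = 0.803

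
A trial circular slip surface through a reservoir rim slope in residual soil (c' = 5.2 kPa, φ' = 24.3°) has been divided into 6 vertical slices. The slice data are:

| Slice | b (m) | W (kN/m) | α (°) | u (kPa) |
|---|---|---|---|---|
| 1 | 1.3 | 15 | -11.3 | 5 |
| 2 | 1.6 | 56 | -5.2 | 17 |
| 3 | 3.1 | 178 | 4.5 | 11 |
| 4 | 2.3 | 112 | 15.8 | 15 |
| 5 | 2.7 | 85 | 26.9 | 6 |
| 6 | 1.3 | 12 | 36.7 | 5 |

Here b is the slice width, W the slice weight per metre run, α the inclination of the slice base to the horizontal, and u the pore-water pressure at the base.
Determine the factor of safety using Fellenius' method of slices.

Ordinary method of slices: FS = Σ[c'·Δl_i + (W_i cosα_i − u_i·Δl_i)·tanφ'] / Σ W_i sinα_i, with Δl_i = b_i / cosα_i.
Slice 1: Δl = 1.3/cos(-11.3°) = 1.326 m; N'_1 = 15·cos(-11.3°) − 5·1.326 = 8.1; c'Δl = 6.89; W sinα = -2.9
Slice 2: Δl = 1.6/cos(-5.2°) = 1.607 m; N'_2 = 56·cos(-5.2°) − 17·1.607 = 28.5; c'Δl = 8.35; W sinα = -5.1
Slice 3: Δl = 3.1/cos4.5° = 3.110 m; N'_3 = 178·cos4.5° − 11·3.110 = 143.2; c'Δl = 16.17; W sinα = 14.0
Slice 4: Δl = 2.3/cos15.8° = 2.390 m; N'_4 = 112·cos15.8° − 15·2.390 = 71.9; c'Δl = 12.43; W sinα = 30.5
Slice 5: Δl = 2.7/cos26.9° = 3.028 m; N'_5 = 85·cos26.9° − 6·3.028 = 57.6; c'Δl = 15.74; W sinα = 38.5
Slice 6: Δl = 1.3/cos36.7° = 1.621 m; N'_6 = 12·cos36.7° − 5·1.621 = 1.5; c'Δl = 8.43; W sinα = 7.2
Σc'Δl = 68.0 kN/m; ΣN' = 310.8 kN/m; ΣW sinα = 82.1 kN/m
Resisting = 68.0 + 310.8·tan24.3° = 68.0 + 140.4 = 208.4 kN/m
FS = 208.4 / 82.1 = 2.539

FS = 2.54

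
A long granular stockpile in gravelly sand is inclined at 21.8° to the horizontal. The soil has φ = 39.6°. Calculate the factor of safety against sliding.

For a dry cohesionless infinite slope the factor of safety is FS = tanφ / tanβ.
FS = tan39.6° / tan21.8° = 0.8273 / 0.4000 = 2.068

FS = 2.07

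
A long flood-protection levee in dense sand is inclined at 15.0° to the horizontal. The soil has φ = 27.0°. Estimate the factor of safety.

For a dry cohesionless infinite slope the factor of safety is FS = tanφ / tanβ.
FS = tan27.0° / tan15.0° = 0.5095 / 0.2679 = 1.902

FS = 1.90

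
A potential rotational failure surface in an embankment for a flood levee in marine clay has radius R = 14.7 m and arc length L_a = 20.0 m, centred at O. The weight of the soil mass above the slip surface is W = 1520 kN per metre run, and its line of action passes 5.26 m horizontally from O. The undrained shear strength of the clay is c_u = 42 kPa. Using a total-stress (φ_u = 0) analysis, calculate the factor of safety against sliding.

FS = 1.54

Taking moments about the centre O, the resisting moment is provided by the undrained shear strength acting along the arc:
M_R = c_u·L_a·R = 42·20.00·14.7 = 12348.0 kN·m/m
M_D = W·d = 1520·5.26 = 7995.2 kN·m/m
FS = M_R / M_D = 12348.0 / 7995.2 = 1.544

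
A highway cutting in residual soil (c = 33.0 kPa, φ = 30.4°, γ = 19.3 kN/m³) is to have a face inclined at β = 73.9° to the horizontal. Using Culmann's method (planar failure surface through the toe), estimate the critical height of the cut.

Culmann's analysis gives the critical failure plane at α_cr = (β + φ)/2 = (73.9 + 30.4)/2 = 52.2°, and the critical height
H_c = (4c/γ) · sinβ cosφ / [1 − cos(β − φ)]
    = (4·33.0/19.3) · sin73.9°·cos30.4° / [1 − cos(43.5°)]
    = 6.839 · 0.9608·0.8625 / [1 − 0.7254]
    = 6.839 · 0.8287 / 0.2746
    = 20.64 m

H_c = 20.64 m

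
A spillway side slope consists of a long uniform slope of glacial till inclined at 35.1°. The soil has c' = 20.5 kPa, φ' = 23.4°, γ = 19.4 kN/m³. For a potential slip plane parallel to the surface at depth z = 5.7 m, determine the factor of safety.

FS = 1.01

For an infinite slope with a slip plane parallel to the surface (no pore pressure): FS = [c' + γz cos²β tanφ'] / [γz sinβ cosβ].
γz = 19.4·5.7 = 110.58 kN/m²
Numerator = 20.5 + 110.58·cos²35.1°·tan23.4° = 20.5 + 110.58·0.6694·0.4327 = 52.531 kPa
Denominator = 110.58·sin35.1°·cos35.1° = 110.58·0.5750·0.8181 = 52.021 kPa
FS = 52.531 / 52.021 = 1.010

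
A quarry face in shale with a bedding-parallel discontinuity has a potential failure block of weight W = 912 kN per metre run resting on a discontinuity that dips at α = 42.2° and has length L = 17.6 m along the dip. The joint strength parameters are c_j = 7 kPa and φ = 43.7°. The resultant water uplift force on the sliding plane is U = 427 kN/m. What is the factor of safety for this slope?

FS = 0.59

Resolving the block weight along and normal to the plane and applying the Mohr–Coulomb strength on the joint:
N' = W cosα − U = 912·cos42.2° − 427 = 248.6 kN/m
Driving force T = W sinα = 912·sin42.2° = 612.6 kN/m
Resisting force R = c_j·L + N'·tanφ = 7·17.6 + 248.6·tan43.7° = 123.2 + 237.6 = 360.8 kN/m
FS = R / T = 360.8 / 612.6 = 0.589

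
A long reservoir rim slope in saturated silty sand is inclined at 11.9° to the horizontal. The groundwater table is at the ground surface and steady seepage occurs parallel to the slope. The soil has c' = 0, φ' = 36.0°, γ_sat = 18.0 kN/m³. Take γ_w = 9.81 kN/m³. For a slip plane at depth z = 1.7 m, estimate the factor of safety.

With seepage parallel to the slope and the water table at the surface, the effective normal stress on the slip plane uses the buoyant unit weight γ' = γ_sat − γ_w while the driving shear stress uses γ_sat:
FS = [c' + γ' z cos²β tanφ'] / [γ_sat z sinβ cosβ]
(For c' = 0 this reduces to FS = (γ'/γ_sat)·tanφ'/tanβ.)
γ' = 18.0 − 9.81 = 8.19 kN/m³
Numerator = 0.0 + 8.19·1.7·cos²11.9°·tan36.0° = 0.0 + 8.19·1.7·0.9575·0.7265 = 9.686 kPa
Denominator = 18.0·1.7·sin11.9°·cos11.9° = 18.0·1.7·0.2062·0.9785 = 6.174 kPa
FS = 9.686 / 6.174 = 1.569

FS = 1.57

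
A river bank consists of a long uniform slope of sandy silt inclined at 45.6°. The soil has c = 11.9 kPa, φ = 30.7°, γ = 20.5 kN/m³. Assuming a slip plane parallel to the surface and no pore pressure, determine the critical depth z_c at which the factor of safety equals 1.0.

z_c = 2.77 m

Setting FS = 1.00 in FS = [c + γz cos²β tanφ] / [γz sinβ cosβ] and solving for z:
z = c / [γ cosβ (FS·sinβ − cosβ·tanφ)]
  = 11.9 / [20.5·cos45.6°·(1.00·sin45.6° − cos45.6°·tan30.7°)]
  = 11.9 / [20.5·0.6997·(1.00·0.7145 − 0.6997·0.5938)]
  = 11.9 / 4.2892 = 2.774 m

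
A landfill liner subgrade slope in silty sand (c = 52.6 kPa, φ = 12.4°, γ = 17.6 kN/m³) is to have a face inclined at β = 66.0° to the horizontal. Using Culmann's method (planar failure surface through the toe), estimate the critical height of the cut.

Culmann's analysis gives the critical failure plane at α_cr = (β + φ)/2 = (66.0 + 12.4)/2 = 39.2°, and the critical height
H_c = (4c/γ) · sinβ cosφ / [1 − cos(β − φ)]
    = (4·52.6/17.6) · sin66.0°·cos12.4° / [1 − cos(53.6°)]
    = 11.955 · 0.9135·0.9767 / [1 − 0.5934]
    = 11.955 · 0.8922 / 0.4066
    = 26.23 m

H_c = 26.23 m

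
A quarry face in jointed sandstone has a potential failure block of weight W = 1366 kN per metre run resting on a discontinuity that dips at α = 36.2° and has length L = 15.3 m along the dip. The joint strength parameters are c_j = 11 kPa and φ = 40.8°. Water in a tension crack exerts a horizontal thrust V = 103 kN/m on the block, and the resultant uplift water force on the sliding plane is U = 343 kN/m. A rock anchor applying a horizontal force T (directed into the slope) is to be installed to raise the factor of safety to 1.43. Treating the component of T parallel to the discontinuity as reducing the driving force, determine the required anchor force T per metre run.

T = 301 kN/m

Resolving forces along and normal to the sliding plane, with the horizontal anchor force T adding T·sinα to the effective normal force and T·cosα acting up the plane against the driving force:
FS = [c_jL + (W cosα − U − V sinα + T sinα) tanφ] / [W sinα + V cosα − T cosα]
Without the anchor: N' = 698.5 kN/m, driving T_d = 889.9 kN/m, resisting R = 11·15.3 + 698.5·tan40.8° = 771.2 kN/m, FS = 0.87.
Setting FS = 1.43 and solving for T:
1.43·(889.9 − T cos36.2°) = 771.2 + T sin36.2°·tan40.8°
T·(sin36.2°·tan40.8° + 1.43·cos36.2°) = 1.43·889.9 − 771.2
T·(0.5906·0.8632 + 1.43·0.8070) = 1272.5 − 771.2 = 501.3
T·1.6638 = 501.3
T = 301.3 kN/m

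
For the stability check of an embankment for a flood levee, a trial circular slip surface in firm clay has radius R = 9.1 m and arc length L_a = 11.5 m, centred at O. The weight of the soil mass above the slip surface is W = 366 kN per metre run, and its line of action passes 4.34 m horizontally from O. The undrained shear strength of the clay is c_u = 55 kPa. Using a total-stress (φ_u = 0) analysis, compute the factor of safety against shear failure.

FS = 3.62

Taking moments about the centre O, the resisting moment is provided by the undrained shear strength acting along the arc:
M_R = c_u·L_a·R = 55·11.50·9.1 = 5755.8 kN·m/m
M_D = W·d = 366·4.34 = 1588.4 kN·m/m
FS = M_R / M_D = 5755.8 / 1588.4 = 3.624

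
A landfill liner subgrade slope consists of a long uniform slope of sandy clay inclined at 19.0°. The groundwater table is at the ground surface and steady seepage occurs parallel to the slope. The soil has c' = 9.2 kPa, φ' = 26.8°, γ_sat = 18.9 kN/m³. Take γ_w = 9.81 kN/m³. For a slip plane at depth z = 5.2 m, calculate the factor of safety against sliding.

FS = 1.01

With seepage parallel to the slope and the water table at the surface, the effective normal stress on the slip plane uses the buoyant unit weight γ' = γ_sat − γ_w while the driving shear stress uses γ_sat:
FS = [c' + γ' z cos²β tanφ'] / [γ_sat z sinβ cosβ]
γ' = 18.9 − 9.81 = 9.09 kN/m³
Numerator = 9.2 + 9.09·5.2·cos²19.0°·tan26.8° = 9.2 + 9.09·5.2·0.8940·0.5051 = 30.546 kPa
Denominator = 18.9·5.2·sin19.0°·cos19.0° = 18.9·5.2·0.3256·0.9455 = 30.254 kPa
FS = 30.546 / 30.254 = 1.010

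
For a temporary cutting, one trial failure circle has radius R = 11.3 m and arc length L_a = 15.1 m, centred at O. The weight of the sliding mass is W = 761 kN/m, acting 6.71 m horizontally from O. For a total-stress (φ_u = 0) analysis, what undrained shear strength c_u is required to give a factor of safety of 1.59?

FS = c_u·L_a·R / (W·d), so c_u = FS·W·d / (L_a·R).
c_u = 1.59·761·6.71 / (15.10·11.3) = 8119.0 / 170.63 = 47.58 kPa

c_u = 47.6 kPa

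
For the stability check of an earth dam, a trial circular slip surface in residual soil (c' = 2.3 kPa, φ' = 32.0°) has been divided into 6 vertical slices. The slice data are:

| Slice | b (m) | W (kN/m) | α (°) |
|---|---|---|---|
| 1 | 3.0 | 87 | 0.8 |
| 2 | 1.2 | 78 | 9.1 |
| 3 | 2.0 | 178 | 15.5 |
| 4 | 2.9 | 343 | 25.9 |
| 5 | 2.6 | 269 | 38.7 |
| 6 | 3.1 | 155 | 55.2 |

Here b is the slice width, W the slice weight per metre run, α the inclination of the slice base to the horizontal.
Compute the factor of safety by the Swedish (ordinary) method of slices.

FS = 1.25

Ordinary method of slices: FS = Σ[c'·Δl_i + (W_i cosα_i)·tanφ'] / Σ W_i sinα_i, with Δl_i = b_i / cosα_i.
Slice 1: Δl = 3.0/cos0.8° = 3.000 m; N'_1 = 87·cos0.8° = 87.0; c'Δl = 6.90; W sinα = 1.2
Slice 2: Δl = 1.2/cos9.1° = 1.215 m; N'_2 = 78·cos9.1° = 77.0; c'Δl = 2.80; W sinα = 12.3
Slice 3: Δl = 2.0/cos15.5° = 2.075 m; N'_3 = 178·cos15.5° = 171.5; c'Δl = 4.77; W sinα = 47.6
Slice 4: Δl = 2.9/cos25.9° = 3.224 m; N'_4 = 343·cos25.9° = 308.5; c'Δl = 7.41; W sinα = 149.8
Slice 5: Δl = 2.6/cos38.7° = 3.331 m; N'_5 = 269·cos38.7° = 209.9; c'Δl = 7.66; W sinα = 168.2
Slice 6: Δl = 3.1/cos55.2° = 5.432 m; N'_6 = 155·cos55.2° = 88.5; c'Δl = 12.49; W sinα = 127.3
Σc'Δl = 42.0 kN/m; ΣN' = 942.5 kN/m; ΣW sinα = 506.4 kN/m
Resisting = 42.0 + 942.5·tan32.0° = 42.0 + 588.9 = 631.0 kN/m
FS = 631.0 / 506.4 = 1.246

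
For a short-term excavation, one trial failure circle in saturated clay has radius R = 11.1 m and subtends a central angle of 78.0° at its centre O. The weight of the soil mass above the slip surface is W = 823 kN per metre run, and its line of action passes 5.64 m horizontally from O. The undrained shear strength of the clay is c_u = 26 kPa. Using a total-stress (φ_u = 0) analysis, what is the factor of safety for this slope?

FS = 0.94

Taking moments about the centre O, the resisting moment is provided by the undrained shear strength acting along the arc:
Arc length L_a = R·θ = 11.1·(78.0°·π/180) = 11.1·1.3614 = 15.11 m
M_R = c_u·L_a·R = 26·15.11·11.1 = 4361.1 kN·m/m
M_D = W·d = 823·5.64 = 4641.7 kN·m/m
FS = M_R / M_D = 4361.1 / 4641.7 = 0.940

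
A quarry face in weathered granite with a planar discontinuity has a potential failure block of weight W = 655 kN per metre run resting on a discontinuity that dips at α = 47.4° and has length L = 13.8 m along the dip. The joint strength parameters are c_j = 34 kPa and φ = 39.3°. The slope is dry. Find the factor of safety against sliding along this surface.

Resolving the block weight along and normal to the plane and applying the Mohr–Coulomb strength on the joint:
N' = W cosα = 655·cos47.4° = 443.4 kN/m
Driving force T = W sinα = 655·sin47.4° = 482.1 kN/m
Resisting force R = c_j·L + N'·tanφ = 34·13.8 + 443.4·tan39.3° = 469.2 + 362.9 = 832.1 kN/m
FS = R / T = 832.1 / 482.1 = 1.726

FS = 1.73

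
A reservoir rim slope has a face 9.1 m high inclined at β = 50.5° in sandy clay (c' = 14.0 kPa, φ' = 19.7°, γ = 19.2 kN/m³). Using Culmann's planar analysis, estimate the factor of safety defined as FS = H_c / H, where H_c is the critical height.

H_c = (4c'/γ) · sinβ cosφ' / [1 − cos(β − φ')]
    = (4·14.0/19.2) · sin50.5°·cos19.7° / [1 − cos30.8°]
    = 2.917 · 0.7265 / 0.1410 = 15.02 m
FS = H_c / H = 15.02 / 9.1 = 1.651

FS = 1.65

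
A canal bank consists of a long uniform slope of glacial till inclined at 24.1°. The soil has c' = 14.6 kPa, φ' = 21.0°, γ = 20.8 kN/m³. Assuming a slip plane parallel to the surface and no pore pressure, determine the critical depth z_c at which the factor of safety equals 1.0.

z_c = 13.27 m

Setting FS = 1.00 in FS = [c' + γz cos²β tanφ'] / [γz sinβ cosβ] and solving for z:
z = c' / [γ cosβ (FS·sinβ − cosβ·tanφ')]
  = 14.6 / [20.8·cos24.1°·(1.00·sin24.1° − cos24.1°·tan21.0°)]
  = 14.6 / [20.8·0.9128·(1.00·0.4083 − 0.9128·0.3839)]
  = 14.6 / 1.0998 = 13.275 m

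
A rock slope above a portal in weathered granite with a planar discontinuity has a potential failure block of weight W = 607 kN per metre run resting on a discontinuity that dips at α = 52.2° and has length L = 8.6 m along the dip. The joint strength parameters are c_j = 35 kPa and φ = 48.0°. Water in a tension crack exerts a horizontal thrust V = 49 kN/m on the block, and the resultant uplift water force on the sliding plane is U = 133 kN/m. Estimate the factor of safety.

Resolving the block weight along and normal to the plane and applying the Mohr–Coulomb strength on the joint:
N' = W cosα − U − V sinα = 607·cos52.2° − 133 − 49·sin52.2° = 200.3 kN/m
Driving force T = W sinα + V cosα = 607·sin52.2° + 49·cos52.2° = 509.7 kN/m
Resisting force R = c_j·L + N'·tanφ = 35·8.6 + 200.3·tan48.0° = 301.0 + 222.5 = 523.5 kN/m
FS = R / T = 523.5 / 509.7 = 1.027

FS = 1.03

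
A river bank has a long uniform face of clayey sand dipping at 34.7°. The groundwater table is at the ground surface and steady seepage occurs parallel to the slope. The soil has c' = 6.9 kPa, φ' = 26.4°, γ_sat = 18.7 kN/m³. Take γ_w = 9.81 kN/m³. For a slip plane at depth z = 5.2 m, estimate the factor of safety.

With seepage parallel to the slope and the water table at the surface, the effective normal stress on the slip plane uses the buoyant unit weight γ' = γ_sat − γ_w while the driving shear stress uses γ_sat:
FS = [c' + γ' z cos²β tanφ'] / [γ_sat z sinβ cosβ]
γ' = 18.7 − 9.81 = 8.89 kN/m³
Numerator = 6.9 + 8.89·5.2·cos²34.7°·tan26.4° = 6.9 + 8.89·5.2·0.6759·0.4964 = 22.411 kPa
Denominator = 18.7·5.2·sin34.7°·cos34.7° = 18.7·5.2·0.5693·0.8221 = 45.511 kPa
FS = 22.411 / 45.511 = 0.492

FS = 0.49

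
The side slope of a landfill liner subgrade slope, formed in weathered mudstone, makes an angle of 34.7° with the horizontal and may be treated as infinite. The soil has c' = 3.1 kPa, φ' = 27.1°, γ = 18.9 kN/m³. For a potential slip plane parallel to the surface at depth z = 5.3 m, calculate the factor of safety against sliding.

For an infinite slope with a slip plane parallel to the surface (no pore pressure): FS = [c' + γz cos²β tanφ'] / [γz sinβ cosβ].
γz = 18.9·5.3 = 100.17 kN/m²
Numerator = 3.1 + 100.17·cos²34.7°·tan27.1° = 3.1 + 100.17·0.6759·0.5117 = 37.747 kPa
Denominator = 100.17·sin34.7°·cos34.7° = 100.17·0.5693·0.8221 = 46.883 kPa
FS = 37.747 / 46.883 = 0.805

FS = 0.81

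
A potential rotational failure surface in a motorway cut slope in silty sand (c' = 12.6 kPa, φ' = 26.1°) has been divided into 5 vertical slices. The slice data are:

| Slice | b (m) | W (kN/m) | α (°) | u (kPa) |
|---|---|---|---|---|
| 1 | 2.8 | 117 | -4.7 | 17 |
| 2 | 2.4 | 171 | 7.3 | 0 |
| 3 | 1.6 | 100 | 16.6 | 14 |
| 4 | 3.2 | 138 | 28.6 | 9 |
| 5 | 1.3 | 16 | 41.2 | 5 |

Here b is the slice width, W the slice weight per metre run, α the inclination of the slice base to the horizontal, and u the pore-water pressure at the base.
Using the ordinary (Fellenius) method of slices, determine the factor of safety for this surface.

FS = 3.00

Ordinary method of slices: FS = Σ[c'·Δl_i + (W_i cosα_i − u_i·Δl_i)·tanφ'] / Σ W_i sinα_i, with Δl_i = b_i / cosα_i.
Slice 1: Δl = 2.8/cos(-4.7°) = 2.809 m; N'_1 = 117·cos(-4.7°) − 17·2.809 = 68.8; c'Δl = 35.40; W sinα = -9.6
Slice 2: Δl = 2.4/cos7.3° = 2.420 m; N'_2 = 171·cos7.3° − 0·2.420 = 169.6; c'Δl = 30.49; W sinα = 21.7
Slice 3: Δl = 1.6/cos16.6° = 1.670 m; N'_3 = 100·cos16.6° − 14·1.670 = 72.5; c'Δl = 21.04; W sinα = 28.6
Slice 4: Δl = 3.2/cos28.6° = 3.645 m; N'_4 = 138·cos28.6° − 9·3.645 = 88.4; c'Δl = 45.92; W sinα = 66.1
Slice 5: Δl = 1.3/cos41.2° = 1.728 m; N'_5 = 16·cos41.2° − 5·1.728 = 3.4; c'Δl = 21.77; W sinα = 10.5
Σc'Δl = 154.6 kN/m; ΣN' = 402.7 kN/m; ΣW sinα = 117.3 kN/m
Resisting = 154.6 + 402.7·tan26.1° = 154.6 + 197.3 = 351.9 kN/m
FS = 351.9 / 117.3 = 3.000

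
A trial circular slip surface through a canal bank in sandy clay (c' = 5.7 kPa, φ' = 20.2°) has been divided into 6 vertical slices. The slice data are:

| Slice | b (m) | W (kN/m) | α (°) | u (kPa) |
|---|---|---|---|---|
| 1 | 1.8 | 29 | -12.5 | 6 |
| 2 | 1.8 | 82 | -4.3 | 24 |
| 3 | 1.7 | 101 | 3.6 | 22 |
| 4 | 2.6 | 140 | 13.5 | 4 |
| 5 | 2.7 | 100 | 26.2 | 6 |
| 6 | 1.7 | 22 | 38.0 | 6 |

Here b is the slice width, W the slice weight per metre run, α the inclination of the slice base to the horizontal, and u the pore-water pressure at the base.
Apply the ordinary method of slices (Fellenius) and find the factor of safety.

Ordinary method of slices: FS = Σ[c'·Δl_i + (W_i cosα_i − u_i·Δl_i)·tanφ'] / Σ W_i sinα_i, with Δl_i = b_i / cosα_i.
Slice 1: Δl = 1.8/cos(-12.5°) = 1.844 m; N'_1 = 29·cos(-12.5°) − 6·1.844 = 17.3; c'Δl = 10.51; W sinα = -6.3
Slice 2: Δl = 1.8/cos(-4.3°) = 1.805 m; N'_2 = 82·cos(-4.3°) − 24·1.805 = 38.4; c'Δl = 10.29; W sinα = -6.1
Slice 3: Δl = 1.7/cos3.6° = 1.703 m; N'_3 = 101·cos3.6° − 22·1.703 = 63.3; c'Δl = 9.71; W sinα = 6.3
Slice 4: Δl = 2.6/cos13.5° = 2.674 m; N'_4 = 140·cos13.5° − 4·2.674 = 125.4; c'Δl = 15.24; W sinα = 32.7
Slice 5: Δl = 2.7/cos26.2° = 3.009 m; N'_5 = 100·cos26.2° − 6·3.009 = 71.7; c'Δl = 17.15; W sinα = 44.2
Slice 6: Δl = 1.7/cos38.0° = 2.157 m; N'_6 = 22·cos38.0° − 6·2.157 = 4.4; c'Δl = 12.30; W sinα = 13.5
Σc'Δl = 75.2 kN/m; ΣN' = 320.5 kN/m; ΣW sinα = 84.3 kN/m
Resisting = 75.2 + 320.5·tan20.2° = 75.2 + 117.9 = 193.1 kN/m
FS = 193.1 / 84.3 = 2.291

FS = 2.29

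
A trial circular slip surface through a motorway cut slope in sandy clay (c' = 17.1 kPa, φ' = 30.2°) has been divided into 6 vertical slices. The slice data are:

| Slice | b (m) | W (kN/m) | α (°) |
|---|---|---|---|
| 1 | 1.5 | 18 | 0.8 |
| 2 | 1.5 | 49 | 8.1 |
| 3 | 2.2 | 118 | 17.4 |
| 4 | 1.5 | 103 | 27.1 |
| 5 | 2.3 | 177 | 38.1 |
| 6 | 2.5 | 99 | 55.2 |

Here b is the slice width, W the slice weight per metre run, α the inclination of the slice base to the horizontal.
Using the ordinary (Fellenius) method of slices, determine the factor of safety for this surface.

FS = 1.84

Ordinary method of slices: FS = Σ[c'·Δl_i + (W_i cosα_i)·tanφ'] / Σ W_i sinα_i, with Δl_i = b_i / cosα_i.
Slice 1: Δl = 1.5/cos0.8° = 1.500 m; N'_1 = 18·cos0.8° = 18.0; c'Δl = 25.65; W sinα = 0.3
Slice 2: Δl = 1.5/cos8.1° = 1.515 m; N'_2 = 49·cos8.1° = 48.5; c'Δl = 25.91; W sinα = 6.9
Slice 3: Δl = 2.2/cos17.4° = 2.305 m; N'_3 = 118·cos17.4° = 112.6; c'Δl = 39.42; W sinα = 35.3
Slice 4: Δl = 1.5/cos27.1° = 1.685 m; N'_4 = 103·cos27.1° = 91.7; c'Δl = 28.81; W sinα = 46.9
Slice 5: Δl = 2.3/cos38.1° = 2.923 m; N'_5 = 177·cos38.1° = 139.3; c'Δl = 49.98; W sinα = 109.2
Slice 6: Δl = 2.5/cos55.2° = 4.380 m; N'_6 = 99·cos55.2° = 56.5; c'Δl = 74.91; W sinα = 81.3
Σc'Δl = 244.7 kN/m; ΣN' = 466.6 kN/m; ΣW sinα = 279.9 kN/m
Resisting = 244.7 + 466.6·tan30.2° = 244.7 + 271.6 = 516.2 kN/m
FS = 516.2 / 279.9 = 1.845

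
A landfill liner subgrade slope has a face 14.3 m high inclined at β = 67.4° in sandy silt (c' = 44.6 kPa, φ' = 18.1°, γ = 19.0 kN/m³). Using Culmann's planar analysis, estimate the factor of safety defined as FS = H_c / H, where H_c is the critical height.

H_c = (4c'/γ) · sinβ cosφ' / [1 − cos(β − φ')]
    = (4·44.6/19.0) · sin67.4°·cos18.1° / [1 − cos49.3°]
    = 9.389 · 0.8775 / 0.3479 = 23.68 m
FS = H_c / H = 23.68 / 14.3 = 1.656

FS = 1.66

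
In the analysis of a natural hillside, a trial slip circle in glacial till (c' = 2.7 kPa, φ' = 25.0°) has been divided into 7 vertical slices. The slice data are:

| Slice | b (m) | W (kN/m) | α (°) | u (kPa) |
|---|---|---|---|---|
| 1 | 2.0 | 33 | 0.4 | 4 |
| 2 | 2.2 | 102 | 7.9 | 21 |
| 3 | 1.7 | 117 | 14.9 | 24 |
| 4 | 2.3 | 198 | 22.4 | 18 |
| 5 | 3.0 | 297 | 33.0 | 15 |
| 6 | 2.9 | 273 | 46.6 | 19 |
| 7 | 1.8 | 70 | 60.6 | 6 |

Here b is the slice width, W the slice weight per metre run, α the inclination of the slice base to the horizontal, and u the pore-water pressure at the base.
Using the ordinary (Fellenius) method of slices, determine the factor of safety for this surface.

Ordinary method of slices: FS = Σ[c'·Δl_i + (W_i cosα_i − u_i·Δl_i)·tanφ'] / Σ W_i sinα_i, with Δl_i = b_i / cosα_i.
Slice 1: Δl = 2.0/cos0.4° = 2.000 m; N'_1 = 33·cos0.4° − 4·2.000 = 25.0; c'Δl = 5.40; W sinα = 0.2
Slice 2: Δl = 2.2/cos7.9° = 2.221 m; N'_2 = 102·cos7.9° − 21·2.221 = 54.4; c'Δl = 6.00; W sinα = 14.0
Slice 3: Δl = 1.7/cos14.9° = 1.759 m; N'_3 = 117·cos14.9° − 24·1.759 = 70.8; c'Δl = 4.75; W sinα = 30.1
Slice 4: Δl = 2.3/cos22.4° = 2.488 m; N'_4 = 198·cos22.4° − 18·2.488 = 138.3; c'Δl = 6.72; W sinα = 75.5
Slice 5: Δl = 3.0/cos33.0° = 3.577 m; N'_5 = 297·cos33.0° − 15·3.577 = 195.4; c'Δl = 9.66; W sinα = 161.8
Slice 6: Δl = 2.9/cos46.6° = 4.221 m; N'_6 = 273·cos46.6° − 19·4.221 = 107.4; c'Δl = 11.40; W sinα = 198.4
Slice 7: Δl = 1.8/cos60.6° = 3.667 m; N'_7 = 70·cos60.6° − 6·3.667 = 12.4; c'Δl = 9.90; W sinα = 61.0
Σc'Δl = 53.8 kN/m; ΣN' = 603.7 kN/m; ΣW sinα = 540.9 kN/m
Resisting = 53.8 + 603.7·tan25.0° = 53.8 + 281.5 = 335.3 kN/m
FS = 335.3 / 540.9 = 0.620

FS = 0.62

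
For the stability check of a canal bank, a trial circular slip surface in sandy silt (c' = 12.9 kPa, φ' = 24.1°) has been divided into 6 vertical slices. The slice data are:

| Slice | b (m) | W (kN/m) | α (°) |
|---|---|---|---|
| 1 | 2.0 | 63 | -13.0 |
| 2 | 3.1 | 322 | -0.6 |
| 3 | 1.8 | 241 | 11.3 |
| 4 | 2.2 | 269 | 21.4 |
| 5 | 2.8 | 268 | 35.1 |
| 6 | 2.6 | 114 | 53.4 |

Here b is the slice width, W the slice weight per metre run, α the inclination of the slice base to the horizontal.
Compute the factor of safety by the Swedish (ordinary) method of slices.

Ordinary method of slices: FS = Σ[c'·Δl_i + (W_i cosα_i)·tanφ'] / Σ W_i sinα_i, with Δl_i = b_i / cosα_i.
Slice 1: Δl = 2.0/cos(-13.0°) = 2.053 m; N'_1 = 63·cos(-13.0°) = 61.4; c'Δl = 26.48; W sinα = -14.2
Slice 2: Δl = 3.1/cos(-0.6°) = 3.100 m; N'_2 = 322·cos(-0.6°) = 322.0; c'Δl = 39.99; W sinα = -3.4
Slice 3: Δl = 1.8/cos11.3° = 1.836 m; N'_3 = 241·cos11.3° = 236.3; c'Δl = 23.68; W sinα = 47.2
Slice 4: Δl = 2.2/cos21.4° = 2.363 m; N'_4 = 269·cos21.4° = 250.5; c'Δl = 30.48; W sinα = 98.2
Slice 5: Δl = 2.8/cos35.1° = 3.422 m; N'_5 = 268·cos35.1° = 219.3; c'Δl = 44.15; W sinα = 154.1
Slice 6: Δl = 2.6/cos53.4° = 4.361 m; N'_6 = 114·cos53.4° = 68.0; c'Δl = 56.25; W sinα = 91.5
Σc'Δl = 221.0 kN/m; ΣN' = 1157.4 kN/m; ΣW sinα = 373.5 kN/m
Resisting = 221.0 + 1157.4·tan24.1° = 221.0 + 517.7 = 738.8 kN/m
FS = 738.8 / 373.5 = 1.978

FS = 1.98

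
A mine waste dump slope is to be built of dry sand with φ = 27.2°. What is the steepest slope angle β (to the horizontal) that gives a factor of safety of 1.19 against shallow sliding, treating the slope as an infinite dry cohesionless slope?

β = 23.4°

For an infinite dry cohesionless slope FS = tanφ/tanβ, so tanβ = tanφ / FS.
tanβ = tan27.2° / 1.19 = 0.5139 / 1.19 = 0.4319
β = arctan(0.4319) = 23.36°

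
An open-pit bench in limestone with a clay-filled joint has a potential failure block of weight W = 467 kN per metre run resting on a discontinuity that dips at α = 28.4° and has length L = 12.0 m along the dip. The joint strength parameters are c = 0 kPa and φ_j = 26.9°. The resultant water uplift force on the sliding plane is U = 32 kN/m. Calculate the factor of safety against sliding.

FS = 0.87

Resolving the block weight along and normal to the plane and applying the Mohr–Coulomb strength on the joint:
N' = W cosα − U = 467·cos28.4° − 32 = 378.8 kN/m
Driving force T = W sinα = 467·sin28.4° = 222.1 kN/m
Resisting force R = c·L + N'·tanφ_j = 0·12.0 + 378.8·tan26.9° = 0.0 + 192.2 = 192.2 kN/m
FS = R / T = 192.2 / 222.1 = 0.865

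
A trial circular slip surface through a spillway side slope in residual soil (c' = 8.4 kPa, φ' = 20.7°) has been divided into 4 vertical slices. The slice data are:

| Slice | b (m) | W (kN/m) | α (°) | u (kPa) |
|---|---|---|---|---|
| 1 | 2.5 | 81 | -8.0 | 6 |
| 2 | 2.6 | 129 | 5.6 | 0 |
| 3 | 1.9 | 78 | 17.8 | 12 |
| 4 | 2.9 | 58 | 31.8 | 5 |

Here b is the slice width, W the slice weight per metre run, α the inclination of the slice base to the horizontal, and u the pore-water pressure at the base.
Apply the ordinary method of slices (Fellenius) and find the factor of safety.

Ordinary method of slices: FS = Σ[c'·Δl_i + (W_i cosα_i − u_i·Δl_i)·tanφ'] / Σ W_i sinα_i, with Δl_i = b_i / cosα_i.
Slice 1: Δl = 2.5/cos(-8.0°) = 2.525 m; N'_1 = 81·cos(-8.0°) − 6·2.525 = 65.1; c'Δl = 21.21; W sinα = -11.3
Slice 2: Δl = 2.6/cos5.6° = 2.612 m; N'_2 = 129·cos5.6° − 0·2.612 = 128.4; c'Δl = 21.94; W sinα = 12.6
Slice 3: Δl = 1.9/cos17.8° = 1.996 m; N'_3 = 78·cos17.8° − 12·1.996 = 50.3; c'Δl = 16.76; W sinα = 23.8
Slice 4: Δl = 2.9/cos31.8° = 3.412 m; N'_4 = 58·cos31.8° − 5·3.412 = 32.2; c'Δl = 28.66; W sinα = 30.6
Σc'Δl = 88.6 kN/m; ΣN' = 276.0 kN/m; ΣW sinα = 55.7 kN/m
Resisting = 88.6 + 276.0·tan20.7° = 88.6 + 104.3 = 192.9 kN/m
FS = 192.9 / 55.7 = 3.461

FS = 3.46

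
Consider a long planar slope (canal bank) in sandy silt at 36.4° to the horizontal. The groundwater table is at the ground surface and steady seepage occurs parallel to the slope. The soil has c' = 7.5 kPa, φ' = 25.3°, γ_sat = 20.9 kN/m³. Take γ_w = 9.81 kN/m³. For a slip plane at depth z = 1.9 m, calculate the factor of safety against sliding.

FS = 0.74

With seepage parallel to the slope and the water table at the surface, the effective normal stress on the slip plane uses the buoyant unit weight γ' = γ_sat − γ_w while the driving shear stress uses γ_sat:
FS = [c' + γ' z cos²β tanφ'] / [γ_sat z sinβ cosβ]
γ' = 20.9 − 9.81 = 11.09 kN/m³
Numerator = 7.5 + 11.09·1.9·cos²36.4°·tan25.3° = 7.5 + 11.09·1.9·0.6479·0.4727 = 13.953 kPa
Denominator = 20.9·1.9·sin36.4°·cos36.4° = 20.9·1.9·0.5934·0.8049 = 18.967 kPa
FS = 13.953 / 18.967 = 0.736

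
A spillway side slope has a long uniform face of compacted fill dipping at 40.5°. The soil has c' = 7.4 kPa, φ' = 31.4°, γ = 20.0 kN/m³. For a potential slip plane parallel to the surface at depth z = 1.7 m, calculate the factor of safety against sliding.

For an infinite slope with a slip plane parallel to the surface (no pore pressure): FS = [c' + γz cos²β tanφ'] / [γz sinβ cosβ].
γz = 20.0·1.7 = 34.00 kN/m²
Numerator = 7.4 + 34.00·cos²40.5°·tan31.4° = 7.4 + 34.00·0.5782·0.6104 = 19.400 kPa
Denominator = 34.00·sin40.5°·cos40.5° = 34.00·0.6494·0.7604 = 16.791 kPa
FS = 19.400 / 16.791 = 1.155

FS = 1.16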